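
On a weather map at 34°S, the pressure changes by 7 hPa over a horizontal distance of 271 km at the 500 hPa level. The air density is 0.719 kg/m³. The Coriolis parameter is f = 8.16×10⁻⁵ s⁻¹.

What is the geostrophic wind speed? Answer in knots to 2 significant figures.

86 knots

Pressure gradient: |∂P/∂n| = 700 Pa / 271000 m = 2.58×10⁻³ Pa/m
Geostrophic balance (pressure-gradient force = Coriolis force):
V_g = (1/(fρ)) |∂P/∂n| = 2.58×10⁻³ / (8.16×10⁻⁵ × 0.719) = 44.0 m/s
Converting: 44.0 m/s × 1.944 = 86 knots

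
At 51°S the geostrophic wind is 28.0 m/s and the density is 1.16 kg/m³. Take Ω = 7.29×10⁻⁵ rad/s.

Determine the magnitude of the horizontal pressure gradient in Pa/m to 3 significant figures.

3.68×10⁻³ Pa/m

Coriolis parameter at 51°S:
f = 2Ω sin φ = 2 × 7.29×10⁻⁵ × sin 51° = 1.13×10⁻⁴ s⁻¹
Geostrophic balance rearranged: |∂P/∂n| = f ρ V_g
|∂P/∂n| = 1.13×10⁻⁴ × 1.16 × 28.0 = 3.68×10⁻³ Pa/m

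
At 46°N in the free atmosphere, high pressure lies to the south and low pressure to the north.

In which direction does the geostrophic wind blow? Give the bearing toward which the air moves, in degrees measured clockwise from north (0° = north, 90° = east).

The pressure-gradient force points toward the north (bearing 000°).
Geostrophic balance: in the Northern Hemisphere the Coriolis force deflects motion to the right, so the geostrophic wind blows 90° to the right of the pressure-gradient force (low pressure on the left).
Rotating 000° by 90° clockwise gives 090° — the wind blows toward the east.

090°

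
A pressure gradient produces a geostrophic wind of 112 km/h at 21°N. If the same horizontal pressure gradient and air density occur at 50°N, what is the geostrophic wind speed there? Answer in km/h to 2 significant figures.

52 km/h

With the same pressure gradient and density, V_g ∝ 1/f ∝ 1/sin φ.
V₂ = V₁ · sin φ₁ / sin φ₂ = 112 × sin 21° / sin 50°
V₂ = 112 × 0.3584/0.7660 = 52 km/h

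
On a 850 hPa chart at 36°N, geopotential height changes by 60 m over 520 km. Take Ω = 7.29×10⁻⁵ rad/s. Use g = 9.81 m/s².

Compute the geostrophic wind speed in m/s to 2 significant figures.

Coriolis parameter at 36°N:
f = 2Ω sin φ = 2 × 7.29×10⁻⁵ × sin 36° = 8.57×10⁻⁵ s⁻¹
Height gradient: |∂Z/∂n| = 60 m / 520000 m = 1.15×10⁻⁴
On a pressure surface, geostrophic balance gives V_g = (g/f)|∂Z/∂n|:
V_g = 9.81 × 1.15×10⁻⁴ / 8.57×10⁻⁵ = 13.2 m/s

13 m/s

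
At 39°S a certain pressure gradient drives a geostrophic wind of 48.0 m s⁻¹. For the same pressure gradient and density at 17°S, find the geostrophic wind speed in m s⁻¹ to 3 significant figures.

103 m s⁻¹

With the same pressure gradient and density, V_g ∝ 1/f ∝ 1/sin φ.
V₂ = V₁ · sin φ₁ / sin φ₂ = 48.0 × sin 39° / sin 17°
V₂ = 48.0 × 0.6293/0.2924 = 103 m s⁻¹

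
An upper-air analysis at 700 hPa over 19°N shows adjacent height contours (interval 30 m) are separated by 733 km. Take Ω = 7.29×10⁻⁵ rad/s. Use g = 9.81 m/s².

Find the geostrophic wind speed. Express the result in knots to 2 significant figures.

Coriolis parameter at 19°N:
f = 2Ω sin φ = 2 × 7.29×10⁻⁵ × sin 19° = 4.75×10⁻⁵ s⁻¹
Height gradient: |∂Z/∂n| = 30 m / 733000 m = 4.09×10⁻⁵
On a pressure surface, geostrophic balance gives V_g = (g/f)|∂Z/∂n|:
V_g = 9.81 × 4.09×10⁻⁵ / 4.75×10⁻⁵ = 8.46 m/s
Converting: 8.46 m/s × 1.944 = 16 knots

16 knots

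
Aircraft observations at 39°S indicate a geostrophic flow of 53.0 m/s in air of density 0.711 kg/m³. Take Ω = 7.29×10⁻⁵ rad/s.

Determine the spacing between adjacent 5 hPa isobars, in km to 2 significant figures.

140 km

Coriolis parameter at 39°S:
f = 2Ω sin φ = 2 × 7.29×10⁻⁵ × sin 39° = 9.18×10⁻⁵ s⁻¹
Geostrophic balance rearranged: |∂P/∂n| = f ρ V_g
|∂P/∂n| = 9.18×10⁻⁵ × 0.711 × 53.0 = 3.46×10⁻³ Pa/m
Isobar spacing: Δn = ΔP/|∂P/∂n| = 500 Pa / 3.46×10⁻³ Pa/m = 144609 m ≈ 140 km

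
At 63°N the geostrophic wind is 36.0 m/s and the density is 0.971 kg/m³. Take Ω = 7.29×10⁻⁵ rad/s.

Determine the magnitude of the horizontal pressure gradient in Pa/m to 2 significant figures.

4.5×10⁻³ Pa/m

Coriolis parameter at 63°N:
f = 2Ω sin φ = 2 × 7.29×10⁻⁵ × sin 63° = 1.30×10⁻⁴ s⁻¹
Geostrophic balance rearranged: |∂P/∂n| = f ρ V_g
|∂P/∂n| = 1.30×10⁻⁴ × 0.971 × 36.0 = 4.54×10⁻³ Pa/m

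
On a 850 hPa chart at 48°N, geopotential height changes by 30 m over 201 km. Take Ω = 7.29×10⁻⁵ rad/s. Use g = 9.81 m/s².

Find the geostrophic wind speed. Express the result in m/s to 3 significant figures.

13.5 m/s

Coriolis parameter at 48°N:
f = 2Ω sin φ = 2 × 7.29×10⁻⁵ × sin 48° = 1.08×10⁻⁴ s⁻¹
Height gradient: |∂Z/∂n| = 30 m / 201000 m = 1.49×10⁻⁴
On a pressure surface, geostrophic balance gives V_g = (g/f)|∂Z/∂n|:
V_g = 9.81 × 1.49×10⁻⁴ / 1.08×10⁻⁴ = 13.5 m/s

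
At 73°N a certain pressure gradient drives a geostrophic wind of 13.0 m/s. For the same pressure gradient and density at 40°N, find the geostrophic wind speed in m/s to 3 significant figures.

19.3 m/s

With the same pressure gradient and density, V_g ∝ 1/f ∝ 1/sin φ.
V₂ = V₁ · sin φ₁ / sin φ₂ = 13.0 × sin 73° / sin 40°
V₂ = 13.0 × 0.9563/0.6428 = 19.3 m/s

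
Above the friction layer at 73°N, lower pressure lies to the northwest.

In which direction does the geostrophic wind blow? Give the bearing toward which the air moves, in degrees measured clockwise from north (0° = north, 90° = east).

The pressure-gradient force points toward the northwest (bearing 315°).
Geostrophic balance: in the Northern Hemisphere the Coriolis force deflects motion to the right, so the geostrophic wind blows 90° to the right of the pressure-gradient force (low pressure on the left).
Rotating 315° by 90° clockwise gives 045° — the wind blows toward the northeast.

045°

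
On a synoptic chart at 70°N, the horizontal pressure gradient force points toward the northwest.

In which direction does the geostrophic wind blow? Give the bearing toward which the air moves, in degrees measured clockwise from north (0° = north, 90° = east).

045°

The pressure-gradient force points toward the northwest (bearing 315°).
Geostrophic balance: in the Northern Hemisphere the Coriolis force deflects motion to the right, so the geostrophic wind blows 90° to the right of the pressure-gradient force (low pressure on the left).
Rotating 315° by 90° clockwise gives 045° — the wind blows toward the northeast.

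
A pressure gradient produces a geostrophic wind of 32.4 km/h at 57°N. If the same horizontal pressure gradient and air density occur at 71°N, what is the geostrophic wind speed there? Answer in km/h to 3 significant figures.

28.7 km/h

With the same pressure gradient and density, V_g ∝ 1/f ∝ 1/sin φ.
V₂ = V₁ · sin φ₁ / sin φ₂ = 32.4 × sin 57° / sin 71°
V₂ = 32.4 × 0.8387/0.9455 = 28.7 km/h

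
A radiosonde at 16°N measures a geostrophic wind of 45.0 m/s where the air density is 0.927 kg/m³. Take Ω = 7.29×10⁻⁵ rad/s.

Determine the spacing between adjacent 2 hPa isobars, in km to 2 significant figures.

120 km

Coriolis parameter at 16°N:
f = 2Ω sin φ = 2 × 7.29×10⁻⁵ × sin 16° = 4.02×10⁻⁵ s⁻¹
Geostrophic balance rearranged: |∂P/∂n| = f ρ V_g
|∂P/∂n| = 4.02×10⁻⁵ × 0.927 × 45.0 = 1.68×10⁻³ Pa/m
Isobar spacing: Δn = ΔP/|∂P/∂n| = 200 Pa / 1.68×10⁻³ Pa/m = 119300 m ≈ 120 km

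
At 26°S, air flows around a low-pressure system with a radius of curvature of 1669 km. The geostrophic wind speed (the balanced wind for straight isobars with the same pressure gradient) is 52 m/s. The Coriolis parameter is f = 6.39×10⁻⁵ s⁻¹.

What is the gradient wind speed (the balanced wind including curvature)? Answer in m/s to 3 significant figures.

Around a low, centrifugal force acts outward with Coriolis, so pressure-gradient force balances both:
(1/ρ)|∂P/∂n| = fV + V²/R  →  V² + fR·V − fR·V_g = 0
With fR = 6.39×10⁻⁵ × 1669×10³ m = 107 m/s:
V = [−fR + √((fR)² + 4 fR V_g)]/2 = [−107 + √(107² + 4×107×52)]/2 = 38.3 m/s
Subgeostrophic (V < V_g = 52 m/s), as expected around a low.

38.3 m/s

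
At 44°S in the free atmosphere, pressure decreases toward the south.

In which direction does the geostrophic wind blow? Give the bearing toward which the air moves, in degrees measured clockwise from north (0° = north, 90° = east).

The pressure-gradient force points toward the south (bearing 180°).
Geostrophic balance: in the Southern Hemisphere the Coriolis force deflects motion to the left, so the geostrophic wind blows 90° to the left of the pressure-gradient force (low pressure on the right).
Rotating 180° by 90° counterclockwise gives 090° — the wind blows toward the east.

090°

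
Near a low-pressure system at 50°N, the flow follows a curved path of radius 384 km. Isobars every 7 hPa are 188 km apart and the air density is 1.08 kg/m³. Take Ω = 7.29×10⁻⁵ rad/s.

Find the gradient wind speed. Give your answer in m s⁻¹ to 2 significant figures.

21 m s⁻¹

Coriolis parameter at 50°N:
f = 2Ω sin φ = 2 × 7.29×10⁻⁵ × sin 50° = 1.12×10⁻⁴ s⁻¹
Pressure gradient: |∂P/∂n| = 700 Pa / 188000 m = 3.72×10⁻³ Pa/m
Geostrophic speed: V_g = |∂P/∂n|/(fρ) = 3.72×10⁻³/(1.12×10⁻⁴ × 1.08) = 30.9 m/s
Around a low, centrifugal force acts outward with Coriolis, so pressure-gradient force balances both:
(1/ρ)|∂P/∂n| = fV + V²/R  →  V² + fR·V − fR·V_g = 0
With fR = 1.12×10⁻⁴ × 384×10³ m = 42.9 m/s:
V = [−fR + √((fR)² + 4 fR V_g)]/2 = [−42.9 + √(42.9² + 4×42.9×30.9)]/2 = 20.8 m/s
Subgeostrophic (V < V_g = 30.9 m/s), as expected around a low.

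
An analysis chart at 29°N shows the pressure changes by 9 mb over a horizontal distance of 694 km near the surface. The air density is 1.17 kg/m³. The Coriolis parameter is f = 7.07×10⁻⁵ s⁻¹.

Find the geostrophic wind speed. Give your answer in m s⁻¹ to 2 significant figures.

Pressure gradient: |∂P/∂n| = 900 Pa / 694000 m = 1.30×10⁻³ Pa/m
Geostrophic balance (pressure-gradient force = Coriolis force):
V_g = (1/(fρ)) |∂P/∂n| = 1.30×10⁻³ / (7.07×10⁻⁵ × 1.17) = 15.7 m/s

16 m s⁻¹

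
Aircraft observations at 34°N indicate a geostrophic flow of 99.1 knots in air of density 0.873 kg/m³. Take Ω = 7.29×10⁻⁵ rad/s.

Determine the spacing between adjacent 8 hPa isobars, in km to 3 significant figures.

220 km

Coriolis parameter at 34°N:
f = 2Ω sin φ = 2 × 7.29×10⁻⁵ × sin 34° = 8.15×10⁻⁵ s⁻¹
Wind speed in SI: 99.1 knots = 51.0 m/s
Geostrophic balance rearranged: |∂P/∂n| = f ρ V_g
|∂P/∂n| = 8.15×10⁻⁵ × 0.873 × 51.0 = 3.63×10⁻³ Pa/m
Isobar spacing: Δn = ΔP/|∂P/∂n| = 800 Pa / 3.63×10⁻³ Pa/m = 220468 m ≈ 220 km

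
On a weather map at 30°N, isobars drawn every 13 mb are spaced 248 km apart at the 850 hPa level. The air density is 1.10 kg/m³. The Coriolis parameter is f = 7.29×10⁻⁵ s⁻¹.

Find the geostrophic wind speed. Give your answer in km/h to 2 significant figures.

240 km/h

Pressure gradient: |∂P/∂n| = 1300 Pa / 248000 m = 5.24×10⁻³ Pa/m
Geostrophic balance (pressure-gradient force = Coriolis force):
V_g = (1/(fρ)) |∂P/∂n| = 5.24×10⁻³ / (7.29×10⁻⁵ × 1.10) = 65.4 m/s
Converting: 65.4 m/s × 3.6 = 240 km/h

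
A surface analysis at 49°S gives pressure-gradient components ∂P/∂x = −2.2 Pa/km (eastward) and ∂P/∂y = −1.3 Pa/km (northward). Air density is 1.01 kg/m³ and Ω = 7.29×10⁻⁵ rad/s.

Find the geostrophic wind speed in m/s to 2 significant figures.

23 m/s

Coriolis parameter at 49°S:
f = 2Ω sin φ = 2 × 7.29×10⁻⁵ × sin 49° = 1.10×10⁻⁴ s⁻¹
In the Southern Hemisphere f is negative: f = −1.10×10⁻⁴ s⁻¹.
Component geostrophic relations (x east, y north):
u_g = −(1/(fρ)) ∂P/∂y,  v_g = (1/(fρ)) ∂P/∂x
u_g = −(−1.3×10⁻³)/(−1.10×10⁻⁴ × 1.01) = −11.7 m/s;  v_g = (−2.2×10⁻³)/(−1.10×10⁻⁴ × 1.01) = 19.8 m/s
|V_g| = √(u_g² + v_g²) = 23.0 m/s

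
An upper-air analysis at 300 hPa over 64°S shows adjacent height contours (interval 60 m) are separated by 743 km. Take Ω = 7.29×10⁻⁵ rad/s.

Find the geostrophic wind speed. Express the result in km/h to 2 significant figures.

22 km/h

Coriolis parameter at 64°S:
f = 2Ω sin φ = 2 × 7.29×10⁻⁵ × sin 64° = 1.31×10⁻⁴ s⁻¹
Height gradient: |∂Z/∂n| = 60 m / 743000 m = 8.08×10⁻⁵
On a pressure surface, geostrophic balance gives V_g = (g/f)|∂Z/∂n|:
V_g = 9.81 × 8.08×10⁻⁵ / 1.31×10⁻⁴ = 6.05 m/s
Converting: 6.05 m/s × 3.6 = 22 km/h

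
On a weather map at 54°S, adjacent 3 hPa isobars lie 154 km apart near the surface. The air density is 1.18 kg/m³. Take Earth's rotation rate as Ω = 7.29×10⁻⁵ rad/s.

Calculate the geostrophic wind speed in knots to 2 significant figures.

27 knots

Coriolis parameter at 54°S:
f = 2Ω sin φ = 2 × 7.29×10⁻⁵ × sin 54° = 1.18×10⁻⁴ s⁻¹
Pressure gradient: |∂P/∂n| = 300 Pa / 154000 m = 1.95×10⁻³ Pa/m
Geostrophic balance (pressure-gradient force = Coriolis force):
V_g = (1/(fρ)) |∂P/∂n| = 1.95×10⁻³ / (1.18×10⁻⁴ × 1.18) = 14.0 m/s
Converting: 14.0 m/s × 1.944 = 27 knots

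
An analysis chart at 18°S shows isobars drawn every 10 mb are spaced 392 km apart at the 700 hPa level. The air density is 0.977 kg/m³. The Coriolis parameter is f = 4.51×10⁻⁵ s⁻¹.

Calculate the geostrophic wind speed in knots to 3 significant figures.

113 knots

Pressure gradient: |∂P/∂n| = 1000 Pa / 392000 m = 2.55×10⁻³ Pa/m
Geostrophic balance (pressure-gradient force = Coriolis force):
V_g = (1/(fρ)) |∂P/∂n| = 2.55×10⁻³ / (4.51×10⁻⁵ × 0.977) = 57.9 m/s
Converting: 57.9 m/s × 1.944 = 113 knots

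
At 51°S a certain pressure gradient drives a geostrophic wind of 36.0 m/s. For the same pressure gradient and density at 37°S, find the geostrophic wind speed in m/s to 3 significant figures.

With the same pressure gradient and density, V_g ∝ 1/f ∝ 1/sin φ.
V₂ = V₁ · sin φ₁ / sin φ₂ = 36.0 × sin 51° / sin 37°
V₂ = 36.0 × 0.7771/0.6018 = 46.5 m/s

46.5 m/s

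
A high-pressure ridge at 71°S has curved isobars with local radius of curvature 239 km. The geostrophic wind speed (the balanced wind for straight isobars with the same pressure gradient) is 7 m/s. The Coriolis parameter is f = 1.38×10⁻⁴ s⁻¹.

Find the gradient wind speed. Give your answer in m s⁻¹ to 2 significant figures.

Around a high, pressure-gradient force acts outward with centrifugal, so Coriolis balances both:
fV = (1/ρ)|∂P/∂n| + V²/R  →  V² − fR·V + fR·V_g = 0
With fR = 1.38×10⁻⁴ × 239×10³ m = 33.0 m/s:
V = [fR − √((fR)² − 4 fR V_g)]/2 = [33.0 − √(33.0² − 4×33.0×7)]/2 = 10.1 m/s
Supergeostrophic (V > V_g = 7 m/s), as expected around a high.

10 m s⁻¹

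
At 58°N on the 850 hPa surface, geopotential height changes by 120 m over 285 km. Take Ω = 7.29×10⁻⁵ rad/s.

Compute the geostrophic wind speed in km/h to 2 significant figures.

120 km/h

Coriolis parameter at 58°N:
f = 2Ω sin φ = 2 × 7.29×10⁻⁵ × sin 58° = 1.24×10⁻⁴ s⁻¹
Height gradient: |∂Z/∂n| = 120 m / 285000 m = 4.21×10⁻⁴
On a pressure surface, geostrophic balance gives V_g = (g/f)|∂Z/∂n|:
V_g = 9.81 × 4.21×10⁻⁴ / 1.24×10⁻⁴ = 33.4 m/s
Converting: 33.4 m/s × 3.6 = 120 km/h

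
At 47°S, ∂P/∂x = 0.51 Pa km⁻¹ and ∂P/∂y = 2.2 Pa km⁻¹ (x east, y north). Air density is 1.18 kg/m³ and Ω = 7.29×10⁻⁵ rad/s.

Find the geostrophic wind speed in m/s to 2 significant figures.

Coriolis parameter at 47°S:
f = 2Ω sin φ = 2 × 7.29×10⁻⁵ × sin 47° = 1.07×10⁻⁴ s⁻¹
In the Southern Hemisphere f is negative: f = −1.07×10⁻⁴ s⁻¹.
Component geostrophic relations (x east, y north):
u_g = −(1/(fρ)) ∂P/∂y,  v_g = (1/(fρ)) ∂P/∂x
u_g = −(2.2×10⁻³)/(−1.07×10⁻⁴ × 1.18) = 17.5 m/s;  v_g = (0.51×10⁻³)/(−1.07×10⁻⁴ × 1.18) = −4.05 m/s
|V_g| = √(u_g² + v_g²) = 17.9 m/s

18 m/s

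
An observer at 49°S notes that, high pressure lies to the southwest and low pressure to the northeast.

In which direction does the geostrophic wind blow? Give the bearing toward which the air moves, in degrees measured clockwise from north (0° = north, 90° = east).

315°

The pressure-gradient force points toward the northeast (bearing 045°).
Geostrophic balance: in the Southern Hemisphere the Coriolis force deflects motion to the left, so the geostrophic wind blows 90° to the left of the pressure-gradient force (low pressure on the right).
Rotating 045° by 90° counterclockwise gives 315° — the wind blows toward the northwest.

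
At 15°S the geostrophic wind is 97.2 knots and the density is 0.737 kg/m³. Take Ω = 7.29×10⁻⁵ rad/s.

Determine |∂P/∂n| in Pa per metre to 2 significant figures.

1.4×10⁻³ Pa/m

Coriolis parameter at 15°S:
f = 2Ω sin φ = 2 × 7.29×10⁻⁵ × sin 15° = 3.77×10⁻⁵ s⁻¹
Wind speed in SI: 97.2 knots = 50.0 m/s
Geostrophic balance rearranged: |∂P/∂n| = f ρ V_g
|∂P/∂n| = 3.77×10⁻⁵ × 0.737 × 50.0 = 1.39×10⁻³ Pa/m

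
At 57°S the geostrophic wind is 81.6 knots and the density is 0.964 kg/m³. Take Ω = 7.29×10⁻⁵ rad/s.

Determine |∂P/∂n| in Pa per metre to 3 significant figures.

4.95×10⁻³ Pa/m

Coriolis parameter at 57°S:
f = 2Ω sin φ = 2 × 7.29×10⁻⁵ × sin 57° = 1.22×10⁻⁴ s⁻¹
Wind speed in SI: 81.6 knots = 42.0 m/s
Geostrophic balance rearranged: |∂P/∂n| = f ρ V_g
|∂P/∂n| = 1.22×10⁻⁴ × 0.964 × 42.0 = 4.95×10⁻³ Pa/m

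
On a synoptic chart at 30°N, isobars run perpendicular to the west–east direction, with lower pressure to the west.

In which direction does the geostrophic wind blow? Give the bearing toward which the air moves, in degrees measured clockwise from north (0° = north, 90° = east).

The pressure-gradient force points toward the west (bearing 270°).
Geostrophic balance: in the Northern Hemisphere the Coriolis force deflects motion to the right, so the geostrophic wind blows 90° to the right of the pressure-gradient force (low pressure on the left).
Rotating 270° by 90° clockwise gives 000° — the wind blows toward the north.

000°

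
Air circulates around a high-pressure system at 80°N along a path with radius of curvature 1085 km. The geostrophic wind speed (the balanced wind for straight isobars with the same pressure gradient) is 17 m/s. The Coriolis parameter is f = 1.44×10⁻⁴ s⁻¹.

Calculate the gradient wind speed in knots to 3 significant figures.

37.7 knots

Around a high, pressure-gradient force acts outward with centrifugal, so Coriolis balances both:
fV = (1/ρ)|∂P/∂n| + V²/R  →  V² − fR·V + fR·V_g = 0
With fR = 1.44×10⁻⁴ × 1085×10³ m = 156 m/s:
V = [fR − √((fR)² − 4 fR V_g)]/2 = [156 − √(156² − 4×156×17)]/2 = 19.4 m/s
Supergeostrophic (V > V_g = 17 m/s), as expected around a high.
Converting: 19.4 m/s × 1.944 = 37.7 knots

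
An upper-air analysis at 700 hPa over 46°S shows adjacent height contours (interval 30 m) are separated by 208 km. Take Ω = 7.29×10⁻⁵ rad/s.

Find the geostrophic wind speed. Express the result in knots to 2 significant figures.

Coriolis parameter at 46°S:
f = 2Ω sin φ = 2 × 7.29×10⁻⁵ × sin 46° = 1.05×10⁻⁴ s⁻¹
Height gradient: |∂Z/∂n| = 30 m / 208000 m = 1.44×10⁻⁴
On a pressure surface, geostrophic balance gives V_g = (g/f)|∂Z/∂n|:
V_g = 9.81 × 1.44×10⁻⁴ / 1.05×10⁻⁴ = 13.5 m/s
Converting: 13.5 m/s × 1.944 = 26 knots

26 knots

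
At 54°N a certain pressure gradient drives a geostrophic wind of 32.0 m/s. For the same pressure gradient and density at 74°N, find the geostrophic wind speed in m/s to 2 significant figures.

With the same pressure gradient and density, V_g ∝ 1/f ∝ 1/sin φ.
V₂ = V₁ · sin φ₁ / sin φ₂ = 32.0 × sin 54° / sin 74°
V₂ = 32.0 × 0.8090/0.9613 = 27 m/s

27 m/s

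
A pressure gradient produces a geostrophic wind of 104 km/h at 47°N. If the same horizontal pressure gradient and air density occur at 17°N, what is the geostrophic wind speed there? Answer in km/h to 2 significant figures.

260 km/h

With the same pressure gradient and density, V_g ∝ 1/f ∝ 1/sin φ.
V₂ = V₁ · sin φ₁ / sin φ₂ = 104 × sin 47° / sin 17°
V₂ = 104 × 0.7314/0.2924 = 260 km/h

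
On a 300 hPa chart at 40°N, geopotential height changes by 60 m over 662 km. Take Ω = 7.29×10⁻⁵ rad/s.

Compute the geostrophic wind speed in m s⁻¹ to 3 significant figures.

9.49 m s⁻¹

Coriolis parameter at 40°N:
f = 2Ω sin φ = 2 × 7.29×10⁻⁵ × sin 40° = 9.37×10⁻⁵ s⁻¹
Height gradient: |∂Z/∂n| = 60 m / 662000 m = 9.06×10⁻⁵
On a pressure surface, geostrophic balance gives V_g = (g/f)|∂Z/∂n|:
V_g = 9.81 × 9.06×10⁻⁵ / 9.37×10⁻⁵ = 9.49 m/s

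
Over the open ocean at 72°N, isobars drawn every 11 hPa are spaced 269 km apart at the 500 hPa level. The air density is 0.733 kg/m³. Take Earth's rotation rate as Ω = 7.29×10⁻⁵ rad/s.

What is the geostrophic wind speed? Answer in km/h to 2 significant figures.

Coriolis parameter at 72°N:
f = 2Ω sin φ = 2 × 7.29×10⁻⁵ × sin 72° = 1.39×10⁻⁴ s⁻¹
Pressure gradient: |∂P/∂n| = 1100 Pa / 269000 m = 4.09×10⁻³ Pa/m
Geostrophic balance (pressure-gradient force = Coriolis force):
V_g = (1/(fρ)) |∂P/∂n| = 4.09×10⁻³ / (1.39×10⁻⁴ × 0.733) = 40.2 m/s
Converting: 40.2 m/s × 3.6 = 140 km/h

140 km/h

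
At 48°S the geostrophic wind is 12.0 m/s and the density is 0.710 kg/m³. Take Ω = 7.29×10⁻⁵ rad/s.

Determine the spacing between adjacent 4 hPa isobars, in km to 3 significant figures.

Coriolis parameter at 48°S:
f = 2Ω sin φ = 2 × 7.29×10⁻⁵ × sin 48° = 1.08×10⁻⁴ s⁻¹
Geostrophic balance rearranged: |∂P/∂n| = f ρ V_g
|∂P/∂n| = 1.08×10⁻⁴ × 0.710 × 12.0 = 9.23×10⁻⁴ Pa/m
Isobar spacing: Δn = ΔP/|∂P/∂n| = 400 Pa / 9.23×10⁻⁴ Pa/m = 433301 m ≈ 433 km

433 km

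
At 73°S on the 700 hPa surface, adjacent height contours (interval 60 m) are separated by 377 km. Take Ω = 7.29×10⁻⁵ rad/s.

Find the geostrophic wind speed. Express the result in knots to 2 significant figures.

Coriolis parameter at 73°S:
f = 2Ω sin φ = 2 × 7.29×10⁻⁵ × sin 73° = 1.39×10⁻⁴ s⁻¹
Height gradient: |∂Z/∂n| = 60 m / 377000 m = 1.59×10⁻⁴
On a pressure surface, geostrophic balance gives V_g = (g/f)|∂Z/∂n|:
V_g = 9.81 × 1.59×10⁻⁴ / 1.39×10⁻⁴ = 11.2 m/s
Converting: 11.2 m/s × 1.944 = 22 knots

22 knots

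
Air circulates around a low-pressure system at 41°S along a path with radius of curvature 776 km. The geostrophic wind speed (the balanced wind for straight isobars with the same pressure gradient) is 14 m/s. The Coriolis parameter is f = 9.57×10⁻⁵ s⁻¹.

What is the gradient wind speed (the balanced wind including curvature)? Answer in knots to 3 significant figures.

23.4 knots

Around a low, centrifugal force acts outward with Coriolis, so pressure-gradient force balances both:
(1/ρ)|∂P/∂n| = fV + V²/R  →  V² + fR·V − fR·V_g = 0
With fR = 9.57×10⁻⁵ × 776×10³ m = 74.3 m/s:
V = [−fR + √((fR)² + 4 fR V_g)]/2 = [−74.3 + √(74.3² + 4×74.3×14)]/2 = 12 m/s
Subgeostrophic (V < V_g = 14 m/s), as expected around a low.
Converting: 12 m/s × 1.944 = 23.4 knots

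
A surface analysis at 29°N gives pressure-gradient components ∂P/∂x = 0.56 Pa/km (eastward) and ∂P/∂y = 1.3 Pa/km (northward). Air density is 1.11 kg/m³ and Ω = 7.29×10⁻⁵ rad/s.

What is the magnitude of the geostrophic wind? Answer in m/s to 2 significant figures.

Coriolis parameter at 29°N:
f = 2Ω sin φ = 2 × 7.29×10⁻⁵ × sin 29° = 7.07×10⁻⁵ s⁻¹
Component geostrophic relations (x east, y north):
u_g = −(1/(fρ)) ∂P/∂y,  v_g = (1/(fρ)) ∂P/∂x
u_g = −(1.3×10⁻³)/(7.07×10⁻⁵ × 1.11) = −16.6 m/s;  v_g = (0.56×10⁻³)/(7.07×10⁻⁵ × 1.11) = 7.14 m/s
|V_g| = √(u_g² + v_g²) = 18.0 m/s

18 m/s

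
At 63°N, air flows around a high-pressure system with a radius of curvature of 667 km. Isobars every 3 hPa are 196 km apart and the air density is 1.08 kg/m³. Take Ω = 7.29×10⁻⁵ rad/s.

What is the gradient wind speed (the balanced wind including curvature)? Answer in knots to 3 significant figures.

24.9 knots

Coriolis parameter at 63°N:
f = 2Ω sin φ = 2 × 7.29×10⁻⁵ × sin 63° = 1.30×10⁻⁴ s⁻¹
Pressure gradient: |∂P/∂n| = 300 Pa / 196000 m = 1.53×10⁻³ Pa/m
Geostrophic speed: V_g = |∂P/∂n|/(fρ) = 1.53×10⁻³/(1.30×10⁻⁴ × 1.08) = 10.9 m/s
Around a high, pressure-gradient force acts outward with centrifugal, so Coriolis balances both:
fV = (1/ρ)|∂P/∂n| + V²/R  →  V² − fR·V + fR·V_g = 0
With fR = 1.30×10⁻⁴ × 667×10³ m = 86.6 m/s:
V = [fR − √((fR)² − 4 fR V_g)]/2 = [86.6 − √(86.6² − 4×86.6×10.9)]/2 = 12.8 m/s
Supergeostrophic (V > V_g = 10.9 m/s), as expected around a high.
Converting: 12.8 m/s × 1.944 = 24.9 knots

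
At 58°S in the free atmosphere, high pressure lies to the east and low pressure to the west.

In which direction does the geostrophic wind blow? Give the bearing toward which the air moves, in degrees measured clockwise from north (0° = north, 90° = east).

180°

The pressure-gradient force points toward the west (bearing 270°).
Geostrophic balance: in the Southern Hemisphere the Coriolis force deflects motion to the left, so the geostrophic wind blows 90° to the left of the pressure-gradient force (low pressure on the right).
Rotating 270° by 90° counterclockwise gives 180° — the wind blows toward the south.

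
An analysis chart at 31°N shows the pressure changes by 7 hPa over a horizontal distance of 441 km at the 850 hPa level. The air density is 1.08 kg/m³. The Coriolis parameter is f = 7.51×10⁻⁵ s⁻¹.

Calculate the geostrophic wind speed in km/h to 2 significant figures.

Pressure gradient: |∂P/∂n| = 700 Pa / 441000 m = 1.59×10⁻³ Pa/m
Geostrophic balance (pressure-gradient force = Coriolis force):
V_g = (1/(fρ)) |∂P/∂n| = 1.59×10⁻³ / (7.51×10⁻⁵ × 1.08) = 19.6 m/s
Converting: 19.6 m/s × 3.6 = 70 km/h

70 km/h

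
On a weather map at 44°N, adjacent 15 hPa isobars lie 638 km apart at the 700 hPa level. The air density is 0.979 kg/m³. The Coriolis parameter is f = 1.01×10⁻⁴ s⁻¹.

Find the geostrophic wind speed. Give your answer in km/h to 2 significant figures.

86 km/h

Pressure gradient: |∂P/∂n| = 1500 Pa / 638000 m = 2.35×10⁻³ Pa/m
Geostrophic balance (pressure-gradient force = Coriolis force):
V_g = (1/(fρ)) |∂P/∂n| = 2.35×10⁻³ / (1.01×10⁻⁴ × 0.979) = 23.8 m/s
Converting: 23.8 m/s × 3.6 = 86 km/h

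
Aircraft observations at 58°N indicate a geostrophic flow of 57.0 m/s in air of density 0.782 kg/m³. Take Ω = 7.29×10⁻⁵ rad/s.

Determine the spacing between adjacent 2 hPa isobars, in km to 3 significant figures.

Coriolis parameter at 58°N:
f = 2Ω sin φ = 2 × 7.29×10⁻⁵ × sin 58° = 1.24×10⁻⁴ s⁻¹
Geostrophic balance rearranged: |∂P/∂n| = f ρ V_g
|∂P/∂n| = 1.24×10⁻⁴ × 0.782 × 57.0 = 5.51×10⁻³ Pa/m
Isobar spacing: Δn = ΔP/|∂P/∂n| = 200 Pa / 5.51×10⁻³ Pa/m = 36289 m ≈ 36.3 km

36.3 km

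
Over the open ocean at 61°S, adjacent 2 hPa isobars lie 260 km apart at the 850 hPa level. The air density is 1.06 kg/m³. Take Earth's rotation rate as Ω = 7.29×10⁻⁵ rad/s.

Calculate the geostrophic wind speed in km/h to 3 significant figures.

Coriolis parameter at 61°S:
f = 2Ω sin φ = 2 × 7.29×10⁻⁵ × sin 61° = 1.28×10⁻⁴ s⁻¹
Pressure gradient: |∂P/∂n| = 200 Pa / 260000 m = 7.69×10⁻⁴ Pa/m
Geostrophic balance (pressure-gradient force = Coriolis force):
V_g = (1/(fρ)) |∂P/∂n| = 7.69×10⁻⁴ / (1.28×10⁻⁴ × 1.06) = 5.69 m/s
Converting: 5.69 m/s × 3.6 = 20.5 km/h

20.5 km/h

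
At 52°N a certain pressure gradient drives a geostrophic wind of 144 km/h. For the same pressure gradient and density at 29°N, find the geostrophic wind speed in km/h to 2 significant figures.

230 km/h

With the same pressure gradient and density, V_g ∝ 1/f ∝ 1/sin φ.
V₂ = V₁ · sin φ₁ / sin φ₂ = 144 × sin 52° / sin 29°
V₂ = 144 × 0.7880/0.4848 = 230 km/h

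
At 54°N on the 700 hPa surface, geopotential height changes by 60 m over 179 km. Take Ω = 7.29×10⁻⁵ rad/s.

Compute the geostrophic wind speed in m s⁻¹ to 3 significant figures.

27.9 m s⁻¹

Coriolis parameter at 54°N:
f = 2Ω sin φ = 2 × 7.29×10⁻⁵ × sin 54° = 1.18×10⁻⁴ s⁻¹
Height gradient: |∂Z/∂n| = 60 m / 179000 m = 3.35×10⁻⁴
On a pressure surface, geostrophic balance gives V_g = (g/f)|∂Z/∂n|:
V_g = 9.81 × 3.35×10⁻⁴ / 1.18×10⁻⁴ = 27.9 m/s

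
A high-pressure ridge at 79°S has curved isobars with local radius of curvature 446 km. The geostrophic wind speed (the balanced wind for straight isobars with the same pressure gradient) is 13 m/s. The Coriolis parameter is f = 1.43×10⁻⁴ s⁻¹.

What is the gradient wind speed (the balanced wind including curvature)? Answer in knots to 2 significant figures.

Around a high, pressure-gradient force acts outward with centrifugal, so Coriolis balances both:
fV = (1/ρ)|∂P/∂n| + V²/R  →  V² − fR·V + fR·V_g = 0
With fR = 1.43×10⁻⁴ × 446×10³ m = 63.8 m/s:
V = [fR − √((fR)² − 4 fR V_g)]/2 = [63.8 − √(63.8² − 4×63.8×13)]/2 = 18.2 m/s
Supergeostrophic (V > V_g = 13 m/s), as expected around a high.
Converting: 18.2 m/s × 1.944 = 35 knots

35 knots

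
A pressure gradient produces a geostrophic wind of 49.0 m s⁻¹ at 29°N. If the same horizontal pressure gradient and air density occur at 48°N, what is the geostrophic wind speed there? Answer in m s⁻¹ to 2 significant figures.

32 m s⁻¹

With the same pressure gradient and density, V_g ∝ 1/f ∝ 1/sin φ.
V₂ = V₁ · sin φ₁ / sin φ₂ = 49.0 × sin 29° / sin 48°
V₂ = 49.0 × 0.4848/0.7431 = 32 m s⁻¹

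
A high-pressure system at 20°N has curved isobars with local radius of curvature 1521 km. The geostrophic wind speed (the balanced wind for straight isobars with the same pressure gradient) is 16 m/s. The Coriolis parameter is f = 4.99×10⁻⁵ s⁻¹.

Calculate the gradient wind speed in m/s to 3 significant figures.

Around a high, pressure-gradient force acts outward with centrifugal, so Coriolis balances both:
fV = (1/ρ)|∂P/∂n| + V²/R  →  V² − fR·V + fR·V_g = 0
With fR = 4.99×10⁻⁵ × 1521×10³ m = 75.9 m/s:
V = [fR − √((fR)² − 4 fR V_g)]/2 = [75.9 − √(75.9² − 4×75.9×16)]/2 = 22.9 m/s
Supergeostrophic (V > V_g = 16 m/s), as expected around a high.

22.9 m/s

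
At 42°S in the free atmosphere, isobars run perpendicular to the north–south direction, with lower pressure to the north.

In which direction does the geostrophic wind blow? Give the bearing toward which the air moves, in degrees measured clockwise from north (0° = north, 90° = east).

The pressure-gradient force points toward the north (bearing 000°).
Geostrophic balance: in the Southern Hemisphere the Coriolis force deflects motion to the left, so the geostrophic wind blows 90° to the left of the pressure-gradient force (low pressure on the right).
Rotating 000° by 90° counterclockwise gives 270° — the wind blows toward the west.

270°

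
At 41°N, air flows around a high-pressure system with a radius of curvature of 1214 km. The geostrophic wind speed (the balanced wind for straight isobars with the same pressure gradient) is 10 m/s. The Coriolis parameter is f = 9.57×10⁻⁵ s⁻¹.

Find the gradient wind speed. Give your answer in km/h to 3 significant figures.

39.8 km/h

Around a high, pressure-gradient force acts outward with centrifugal, so Coriolis balances both:
fV = (1/ρ)|∂P/∂n| + V²/R  →  V² − fR·V + fR·V_g = 0
With fR = 9.57×10⁻⁵ × 1214×10³ m = 116 m/s:
V = [fR − √((fR)² − 4 fR V_g)]/2 = [116 − √(116² − 4×116×10)]/2 = 11.1 m/s
Supergeostrophic (V > V_g = 10 m/s), as expected around a high.
Converting: 11.1 m/s × 3.6 = 39.8 km/h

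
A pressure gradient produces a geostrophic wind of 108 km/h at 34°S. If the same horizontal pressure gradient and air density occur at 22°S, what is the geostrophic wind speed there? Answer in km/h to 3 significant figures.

With the same pressure gradient and density, V_g ∝ 1/f ∝ 1/sin φ.
V₂ = V₁ · sin φ₁ / sin φ₂ = 108 × sin 34° / sin 22°
V₂ = 108 × 0.5592/0.3746 = 161 km/h

161 km/h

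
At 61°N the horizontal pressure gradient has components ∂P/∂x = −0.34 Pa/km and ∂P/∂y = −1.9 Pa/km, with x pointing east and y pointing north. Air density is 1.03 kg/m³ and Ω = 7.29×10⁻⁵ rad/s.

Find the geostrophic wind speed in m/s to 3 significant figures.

14.7 m/s

Coriolis parameter at 61°N:
f = 2Ω sin φ = 2 × 7.29×10⁻⁵ × sin 61° = 1.28×10⁻⁴ s⁻¹
Component geostrophic relations (x east, y north):
u_g = −(1/(fρ)) ∂P/∂y,  v_g = (1/(fρ)) ∂P/∂x
u_g = −(−1.9×10⁻³)/(1.28×10⁻⁴ × 1.03) = 14.5 m/s;  v_g = (−0.34×10⁻³)/(1.28×10⁻⁴ × 1.03) = −2.59 m/s
|V_g| = √(u_g² + v_g²) = 14.7 m/s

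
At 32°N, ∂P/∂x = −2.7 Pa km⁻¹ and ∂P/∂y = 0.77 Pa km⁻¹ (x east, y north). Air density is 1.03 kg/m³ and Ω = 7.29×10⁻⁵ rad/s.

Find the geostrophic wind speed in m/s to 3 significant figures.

Coriolis parameter at 32°N:
f = 2Ω sin φ = 2 × 7.29×10⁻⁵ × sin 32° = 7.73×10⁻⁵ s⁻¹
Component geostrophic relations (x east, y north):
u_g = −(1/(fρ)) ∂P/∂y,  v_g = (1/(fρ)) ∂P/∂x
u_g = −(0.77×10⁻³)/(7.73×10⁻⁵ × 1.03) = −9.68 m/s;  v_g = (−2.7×10⁻³)/(7.73×10⁻⁵ × 1.03) = −33.9 m/s
|V_g| = √(u_g² + v_g²) = 35.3 m/s

35.3 m/s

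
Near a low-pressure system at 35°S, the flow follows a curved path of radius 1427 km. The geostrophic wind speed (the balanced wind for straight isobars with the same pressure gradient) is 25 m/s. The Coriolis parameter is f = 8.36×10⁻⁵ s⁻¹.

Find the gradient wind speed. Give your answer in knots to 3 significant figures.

Around a low, centrifugal force acts outward with Coriolis, so pressure-gradient force balances both:
(1/ρ)|∂P/∂n| = fV + V²/R  →  V² + fR·V − fR·V_g = 0
With fR = 8.36×10⁻⁵ × 1427×10³ m = 119 m/s:
V = [−fR + √((fR)² + 4 fR V_g)]/2 = [−119 + √(119² + 4×119×25)]/2 = 21.2 m/s
Subgeostrophic (V < V_g = 25 m/s), as expected around a low.
Converting: 21.2 m/s × 1.944 = 41.3 knots

41.3 knots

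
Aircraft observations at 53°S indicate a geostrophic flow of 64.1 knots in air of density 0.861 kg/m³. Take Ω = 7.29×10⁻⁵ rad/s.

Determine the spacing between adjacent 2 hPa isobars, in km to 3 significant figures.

60.5 km

Coriolis parameter at 53°S:
f = 2Ω sin φ = 2 × 7.29×10⁻⁵ × sin 53° = 1.16×10⁻⁴ s⁻¹
Wind speed in SI: 64.1 knots = 33.0 m/s
Geostrophic balance rearranged: |∂P/∂n| = f ρ V_g
|∂P/∂n| = 1.16×10⁻⁴ × 0.861 × 33.0 = 3.31×10⁻³ Pa/m
Isobar spacing: Δn = ΔP/|∂P/∂n| = 200 Pa / 3.31×10⁻³ Pa/m = 60496 m ≈ 60.5 km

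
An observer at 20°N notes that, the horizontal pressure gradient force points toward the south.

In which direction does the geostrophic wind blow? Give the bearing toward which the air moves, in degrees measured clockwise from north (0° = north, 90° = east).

270°

The pressure-gradient force points toward the south (bearing 180°).
Geostrophic balance: in the Northern Hemisphere the Coriolis force deflects motion to the right, so the geostrophic wind blows 90° to the right of the pressure-gradient force (low pressure on the left).
Rotating 180° by 90° clockwise gives 270° — the wind blows toward the west.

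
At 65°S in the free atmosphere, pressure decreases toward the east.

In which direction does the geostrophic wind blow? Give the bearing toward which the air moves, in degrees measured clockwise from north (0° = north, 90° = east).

000°

The pressure-gradient force points toward the east (bearing 090°).
Geostrophic balance: in the Southern Hemisphere the Coriolis force deflects motion to the left, so the geostrophic wind blows 90° to the left of the pressure-gradient force (low pressure on the right).
Rotating 090° by 90° counterclockwise gives 000° — the wind blows toward the north.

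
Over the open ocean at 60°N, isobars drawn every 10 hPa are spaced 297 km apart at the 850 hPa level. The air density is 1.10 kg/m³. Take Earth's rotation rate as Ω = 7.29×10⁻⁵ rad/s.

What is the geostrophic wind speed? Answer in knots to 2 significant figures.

Coriolis parameter at 60°N:
f = 2Ω sin φ = 2 × 7.29×10⁻⁵ × sin 60° = 1.26×10⁻⁴ s⁻¹
Pressure gradient: |∂P/∂n| = 1000 Pa / 297000 m = 3.37×10⁻³ Pa/m
Geostrophic balance (pressure-gradient force = Coriolis force):
V_g = (1/(fρ)) |∂P/∂n| = 3.37×10⁻³ / (1.26×10⁻⁴ × 1.10) = 24.2 m/s
Converting: 24.2 m/s × 1.944 = 47 knots

47 knots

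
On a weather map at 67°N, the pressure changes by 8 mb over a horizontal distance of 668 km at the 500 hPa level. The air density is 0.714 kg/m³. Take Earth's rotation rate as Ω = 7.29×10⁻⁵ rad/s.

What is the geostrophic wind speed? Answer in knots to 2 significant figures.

Coriolis parameter at 67°N:
f = 2Ω sin φ = 2 × 7.29×10⁻⁵ × sin 67° = 1.34×10⁻⁴ s⁻¹
Pressure gradient: |∂P/∂n| = 800 Pa / 668000 m = 1.20×10⁻³ Pa/m
Geostrophic balance (pressure-gradient force = Coriolis force):
V_g = (1/(fρ)) |∂P/∂n| = 1.20×10⁻³ / (1.34×10⁻⁴ × 0.714) = 12.5 m/s
Converting: 12.5 m/s × 1.944 = 24 knots

24 knots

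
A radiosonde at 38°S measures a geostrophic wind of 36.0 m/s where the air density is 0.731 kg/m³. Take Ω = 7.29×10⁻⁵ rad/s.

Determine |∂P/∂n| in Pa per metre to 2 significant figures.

2.4×10⁻³ Pa/m

Coriolis parameter at 38°S:
f = 2Ω sin φ = 2 × 7.29×10⁻⁵ × sin 38° = 8.98×10⁻⁵ s⁻¹
Geostrophic balance rearranged: |∂P/∂n| = f ρ V_g
|∂P/∂n| = 8.98×10⁻⁵ × 0.731 × 36.0 = 2.36×10⁻³ Pa/m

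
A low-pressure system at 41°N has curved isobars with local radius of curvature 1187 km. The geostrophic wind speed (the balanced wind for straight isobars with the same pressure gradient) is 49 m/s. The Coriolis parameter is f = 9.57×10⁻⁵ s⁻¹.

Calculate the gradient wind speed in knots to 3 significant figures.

71.9 knots

Around a low, centrifugal force acts outward with Coriolis, so pressure-gradient force balances both:
(1/ρ)|∂P/∂n| = fV + V²/R  →  V² + fR·V − fR·V_g = 0
With fR = 9.57×10⁻⁵ × 1187×10³ m = 114 m/s:
V = [−fR + √((fR)² + 4 fR V_g)]/2 = [−114 + √(114² + 4×114×49)]/2 = 37 m/s
Subgeostrophic (V < V_g = 49 m/s), as expected around a low.
Converting: 37 m/s × 1.944 = 71.9 knots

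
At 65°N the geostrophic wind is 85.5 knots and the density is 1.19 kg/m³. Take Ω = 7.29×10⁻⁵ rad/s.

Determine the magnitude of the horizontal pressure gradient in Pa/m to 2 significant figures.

Coriolis parameter at 65°N:
f = 2Ω sin φ = 2 × 7.29×10⁻⁵ × sin 65° = 1.32×10⁻⁴ s⁻¹
Wind speed in SI: 85.5 knots = 44.0 m/s
Geostrophic balance rearranged: |∂P/∂n| = f ρ V_g
|∂P/∂n| = 1.32×10⁻⁴ × 1.19 × 44.0 = 6.92×10⁻³ Pa/m

6.9×10⁻³ Pa/m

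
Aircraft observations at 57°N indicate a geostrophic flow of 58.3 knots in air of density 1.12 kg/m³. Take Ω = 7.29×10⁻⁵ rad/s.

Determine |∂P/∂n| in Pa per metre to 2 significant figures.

4.1×10⁻³ Pa/m

Coriolis parameter at 57°N:
f = 2Ω sin φ = 2 × 7.29×10⁻⁵ × sin 57° = 1.22×10⁻⁴ s⁻¹
Wind speed in SI: 58.3 knots = 30.0 m/s
Geostrophic balance rearranged: |∂P/∂n| = f ρ V_g
|∂P/∂n| = 1.22×10⁻⁴ × 1.12 × 30.0 = 4.11×10⁻³ Pa/m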